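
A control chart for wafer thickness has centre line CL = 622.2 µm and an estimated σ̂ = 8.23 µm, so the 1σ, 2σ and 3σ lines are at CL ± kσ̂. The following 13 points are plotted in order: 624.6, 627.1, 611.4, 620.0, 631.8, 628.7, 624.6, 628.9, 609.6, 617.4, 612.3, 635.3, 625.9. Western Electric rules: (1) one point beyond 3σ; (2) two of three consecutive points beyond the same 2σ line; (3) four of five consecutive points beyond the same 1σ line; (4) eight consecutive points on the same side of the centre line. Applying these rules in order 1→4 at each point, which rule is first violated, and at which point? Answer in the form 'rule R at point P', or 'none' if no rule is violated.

Zone of each point (C = within 1σ̂, B = 1σ̂–2σ̂, A = 2σ̂–3σ̂, * = beyond 3σ̂; sign = side of CL): 1:+C, 2:+C, 3:-B, 4:-C, 5:+B, 6:+C, 7:+C, 8:+C, 9:-B, 10:-C, 11:-B, 12:+B, 13:+C
No rule fires across all 13 points.

none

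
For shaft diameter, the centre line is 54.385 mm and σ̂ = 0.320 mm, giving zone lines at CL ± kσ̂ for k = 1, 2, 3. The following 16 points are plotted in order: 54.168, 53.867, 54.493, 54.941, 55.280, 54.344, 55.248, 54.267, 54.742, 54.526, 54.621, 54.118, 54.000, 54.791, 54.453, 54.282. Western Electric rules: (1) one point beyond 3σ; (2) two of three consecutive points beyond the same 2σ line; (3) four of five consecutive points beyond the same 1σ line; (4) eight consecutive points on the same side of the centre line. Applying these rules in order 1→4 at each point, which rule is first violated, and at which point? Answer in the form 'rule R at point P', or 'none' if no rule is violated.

Zone of each point (C = within 1σ̂, B = 1σ̂–2σ̂, A = 2σ̂–3σ̂, * = beyond 3σ̂; sign = side of CL): 1:-C, 2:-B, 3:+C, 4:+B, 5:+A, 6:-C, 7:+A, 8:-C, 9:+B, 10:+C, 11:+C, 12:-C, 13:-B, 14:+B, 15:+C, 16:-C
Rule 2 (two of three consecutive points beyond the same 2σ limit) is satisfied at point 7.

rule 2 at point 7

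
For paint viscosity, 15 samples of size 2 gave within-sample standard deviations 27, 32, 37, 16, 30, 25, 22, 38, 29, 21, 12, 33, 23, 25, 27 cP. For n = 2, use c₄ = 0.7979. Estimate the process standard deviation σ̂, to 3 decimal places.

s̄ = (27 + 32 + 37 + 16 + 30 + 25 + 22 + 38 + 29 + 21 + 12 + 33 + 23 + 25 + 27) / 15 = 26.4667
σ̂ = s̄ / c₄ = 26.4667 / 0.7979 = 33.1704

33.170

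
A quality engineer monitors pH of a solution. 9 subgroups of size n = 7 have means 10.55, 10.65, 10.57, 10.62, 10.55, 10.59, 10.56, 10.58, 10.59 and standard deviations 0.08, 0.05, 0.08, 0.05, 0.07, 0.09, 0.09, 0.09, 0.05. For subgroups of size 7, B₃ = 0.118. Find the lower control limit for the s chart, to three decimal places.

0.009

s̄ = (0.08 + 0.05 + 0.08 + 0.05 + 0.07 + 0.09 + 0.09 + 0.09 + 0.05) / 9 = 0.0722
LCL_s = B₃·s̄ = 0.118 × 0.0722 = 0.0085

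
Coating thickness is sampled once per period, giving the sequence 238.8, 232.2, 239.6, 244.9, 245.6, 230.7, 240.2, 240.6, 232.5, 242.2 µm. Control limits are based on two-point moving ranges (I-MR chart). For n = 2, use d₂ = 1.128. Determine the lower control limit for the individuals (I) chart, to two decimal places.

X̄ = (238.8 + 232.2 + 239.6 + 244.9 + 245.6 + 230.7 + 240.2 + 240.6 + 232.5 + 242.2) / 10 = 238.7300
Moving ranges: 6.6, 7.4, 5.3, 0.7, 14.9, 9.5, 0.4, 8.1, 9.7; M̄R̄ = 62.6000 / 9 = 6.9556
LCL = X̄ − 3·M̄R̄/d₂ = 238.7300 − 3 × 6.9556 / 1.128 = 220.2312

220.23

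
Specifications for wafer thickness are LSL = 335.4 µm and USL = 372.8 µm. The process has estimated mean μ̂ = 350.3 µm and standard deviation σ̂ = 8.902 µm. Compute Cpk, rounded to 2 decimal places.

Cpu = (USL − μ̂) / (3σ̂) = (372.8 − 350.3) / (3 × 8.902) = 0.8425; Cpl = (μ̂ − LSL) / (3σ̂) = (350.3 − 335.4) / (3 × 8.902) = 0.5579; Cpk = min(Cpu, Cpl) = 0.5579

0.56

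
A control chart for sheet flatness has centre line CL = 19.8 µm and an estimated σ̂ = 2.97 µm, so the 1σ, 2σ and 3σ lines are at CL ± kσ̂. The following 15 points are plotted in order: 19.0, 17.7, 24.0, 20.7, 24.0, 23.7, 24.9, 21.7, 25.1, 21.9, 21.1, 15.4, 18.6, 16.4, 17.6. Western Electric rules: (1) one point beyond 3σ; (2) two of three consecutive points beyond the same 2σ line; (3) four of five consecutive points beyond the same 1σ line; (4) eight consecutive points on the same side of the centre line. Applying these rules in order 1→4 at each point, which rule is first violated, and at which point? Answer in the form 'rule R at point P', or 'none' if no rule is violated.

rule 3 at point 7

Zone of each point (C = within 1σ̂, B = 1σ̂–2σ̂, A = 2σ̂–3σ̂, * = beyond 3σ̂; sign = side of CL): 1:-C, 2:-C, 3:+B, 4:+C, 5:+B, 6:+B, 7:+B, 8:+C, 9:+B, 10:+C, 11:+C, 12:-B, 13:-C, 14:-B, 15:-C
Rule 3 (four of five consecutive points beyond the same 1σ limit) is satisfied at point 7.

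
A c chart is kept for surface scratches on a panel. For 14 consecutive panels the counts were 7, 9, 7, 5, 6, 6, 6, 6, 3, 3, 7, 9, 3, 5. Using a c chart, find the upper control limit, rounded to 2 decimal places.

c̄ = (7 + 9 + 7 + 5 + 6 + 6 + 6 + 6 + 3 + 3 + 7 + 9 + 3 + 5) / 14 = 82 / 14 = 5.8571
UCL = c̄ + 3√c̄ = 5.8571 + 3 × √5.8571 = 5.8571 + 3 × 2.4202 = 13.1176

13.12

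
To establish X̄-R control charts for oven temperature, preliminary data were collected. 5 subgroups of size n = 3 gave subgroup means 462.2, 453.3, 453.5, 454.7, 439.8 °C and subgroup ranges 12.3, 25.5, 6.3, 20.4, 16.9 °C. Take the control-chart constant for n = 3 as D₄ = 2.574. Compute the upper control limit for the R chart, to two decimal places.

41.90

R̄ = (12.3 + 25.5 + 6.3 + 20.4 + 16.9) / 5 = 81.4000 / 5 = 16.2800
UCL_R = D₄·R̄ = 2.574 × 16.2800 = 41.9047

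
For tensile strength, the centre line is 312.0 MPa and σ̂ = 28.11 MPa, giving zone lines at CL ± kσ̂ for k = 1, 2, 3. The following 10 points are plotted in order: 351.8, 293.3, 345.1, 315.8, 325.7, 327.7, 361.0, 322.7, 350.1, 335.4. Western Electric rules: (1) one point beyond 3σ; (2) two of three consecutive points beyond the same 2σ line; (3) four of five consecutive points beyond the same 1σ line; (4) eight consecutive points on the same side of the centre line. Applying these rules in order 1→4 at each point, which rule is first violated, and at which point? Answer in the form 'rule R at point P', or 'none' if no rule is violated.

Zone of each point (C = within 1σ̂, B = 1σ̂–2σ̂, A = 2σ̂–3σ̂, * = beyond 3σ̂; sign = side of CL): 1:+B, 2:-C, 3:+B, 4:+C, 5:+C, 6:+C, 7:+B, 8:+C, 9:+B, 10:+C
Rule 4 (eight consecutive points on the same side of the centre line) is satisfied at point 10.

rule 4 at point 10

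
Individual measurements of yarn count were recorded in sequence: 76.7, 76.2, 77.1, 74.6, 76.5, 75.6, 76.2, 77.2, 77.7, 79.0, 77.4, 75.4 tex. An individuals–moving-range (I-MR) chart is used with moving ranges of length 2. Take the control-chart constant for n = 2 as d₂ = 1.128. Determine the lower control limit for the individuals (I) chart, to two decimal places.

73.32

X̄ = (76.7 + 76.2 + 77.1 + 74.6 + 76.5 + 75.6 + 76.2 + 77.2 + 77.7 + 79.0 + 77.4 + 75.4) / 12 = 76.6333
Moving ranges: 0.5, 0.9, 2.5, 1.9, 0.9, 0.6, 1.0, 0.5, 1.3, 1.6, 2.0; M̄R̄ = 13.7000 / 11 = 1.2455
LCL = X̄ − 3·M̄R̄/d₂ = 76.6333 − 3 × 1.2455 / 1.128 = 73.3210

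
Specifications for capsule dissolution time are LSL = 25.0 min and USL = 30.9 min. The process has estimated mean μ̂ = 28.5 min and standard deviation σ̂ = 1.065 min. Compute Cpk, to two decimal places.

0.75

Cpu = (USL − μ̂) / (3σ̂) = (30.9 − 28.5) / (3 × 1.065) = 0.7512; Cpl = (μ̂ − LSL) / (3σ̂) = (28.5 − 25.0) / (3 × 1.065) = 1.0955; Cpk = min(Cpu, Cpl) = 0.7512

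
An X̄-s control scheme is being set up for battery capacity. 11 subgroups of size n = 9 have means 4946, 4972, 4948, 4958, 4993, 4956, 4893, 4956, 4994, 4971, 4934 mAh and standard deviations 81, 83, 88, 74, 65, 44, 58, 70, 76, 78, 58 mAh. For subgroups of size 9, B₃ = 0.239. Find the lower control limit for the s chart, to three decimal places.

s̄ = (81 + 83 + 88 + 74 + 65 + 44 + 58 + 70 + 76 + 78 + 58) / 11 = 70.4545
LCL_s = B₃·s̄ = 0.239 × 70.4545 = 16.8386

16.839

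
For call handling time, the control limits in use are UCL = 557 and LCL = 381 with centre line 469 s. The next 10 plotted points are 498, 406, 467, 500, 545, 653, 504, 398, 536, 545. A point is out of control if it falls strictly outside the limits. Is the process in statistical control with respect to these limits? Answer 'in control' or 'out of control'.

Compare each point to [381, 557]: sample 6 = 653 > UCL.

out of control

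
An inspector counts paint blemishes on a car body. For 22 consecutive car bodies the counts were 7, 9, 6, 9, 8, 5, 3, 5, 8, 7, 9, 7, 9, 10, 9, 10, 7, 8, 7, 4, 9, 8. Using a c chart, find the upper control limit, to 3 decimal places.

15.645

c̄ = (7 + 9 + 6 + 9 + 8 + 5 + 3 + 5 + 8 + 7 + 9 + 7 + 9 + 10 + 9 + 10 + 7 + 8 + 7 + 4 + 9 + 8) / 22 = 164 / 22 = 7.4545
UCL = c̄ + 3√c̄ = 7.4545 + 3 × √7.4545 = 7.4545 + 3 × 2.7303 = 15.6454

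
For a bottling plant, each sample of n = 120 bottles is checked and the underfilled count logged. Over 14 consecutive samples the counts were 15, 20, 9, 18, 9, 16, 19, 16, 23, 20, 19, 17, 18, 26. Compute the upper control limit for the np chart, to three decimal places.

29.099

p̄ = Σdᵢ / (k·n) = 245 / (14 × 120) = 0.14583
UCL = np̄ + 3·√(np̄(1−p̄)) = 17.5000 + 3 × √(17.5000×0.85417) = 17.5000 + 3 × 3.8663 = 29.0988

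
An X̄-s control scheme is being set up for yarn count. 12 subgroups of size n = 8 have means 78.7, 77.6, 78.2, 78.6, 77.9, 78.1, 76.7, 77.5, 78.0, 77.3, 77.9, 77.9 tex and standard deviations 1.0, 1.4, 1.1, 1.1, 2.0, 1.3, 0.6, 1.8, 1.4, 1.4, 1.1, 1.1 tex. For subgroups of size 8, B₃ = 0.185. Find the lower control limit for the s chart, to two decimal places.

0.24

s̄ = (1.0 + 1.4 + 1.1 + 1.1 + 2.0 + 1.3 + 0.6 + 1.8 + 1.4 + 1.4 + 1.1 + 1.1) / 12 = 1.2750
LCL_s = B₃·s̄ = 0.185 × 1.2750 = 0.2359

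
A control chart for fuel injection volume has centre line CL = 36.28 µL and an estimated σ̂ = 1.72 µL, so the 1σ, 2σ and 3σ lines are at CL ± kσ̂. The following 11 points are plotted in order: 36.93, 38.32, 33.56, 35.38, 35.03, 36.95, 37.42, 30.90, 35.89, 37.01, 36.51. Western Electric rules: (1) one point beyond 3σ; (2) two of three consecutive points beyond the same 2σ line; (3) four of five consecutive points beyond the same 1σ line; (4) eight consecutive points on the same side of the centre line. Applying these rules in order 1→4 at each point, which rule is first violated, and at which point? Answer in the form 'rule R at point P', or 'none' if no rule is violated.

rule 1 at point 8

Zone of each point (C = within 1σ̂, B = 1σ̂–2σ̂, A = 2σ̂–3σ̂, * = beyond 3σ̂; sign = side of CL): 1:+C, 2:+B, 3:-B, 4:-C, 5:-C, 6:+C, 7:+C, 8:-*, 9:-C, 10:+C, 11:+C
Rule 1 (one point beyond the 3σ limits) is satisfied at point 8.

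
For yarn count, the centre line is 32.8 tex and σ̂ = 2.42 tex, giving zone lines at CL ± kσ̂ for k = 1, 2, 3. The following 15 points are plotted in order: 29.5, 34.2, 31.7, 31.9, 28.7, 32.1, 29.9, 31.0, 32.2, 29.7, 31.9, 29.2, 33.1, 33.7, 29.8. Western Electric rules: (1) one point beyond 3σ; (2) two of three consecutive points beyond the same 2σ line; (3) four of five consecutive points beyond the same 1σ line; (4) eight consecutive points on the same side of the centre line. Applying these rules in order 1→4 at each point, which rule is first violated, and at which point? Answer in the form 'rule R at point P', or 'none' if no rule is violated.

Zone of each point (C = within 1σ̂, B = 1σ̂–2σ̂, A = 2σ̂–3σ̂, * = beyond 3σ̂; sign = side of CL): 1:-B, 2:+C, 3:-C, 4:-C, 5:-B, 6:-C, 7:-B, 8:-C, 9:-C, 10:-B, 11:-C, 12:-B, 13:+C, 14:+C, 15:-B
Rule 4 (eight consecutive points on the same side of the centre line) is satisfied at point 10.

rule 4 at point 10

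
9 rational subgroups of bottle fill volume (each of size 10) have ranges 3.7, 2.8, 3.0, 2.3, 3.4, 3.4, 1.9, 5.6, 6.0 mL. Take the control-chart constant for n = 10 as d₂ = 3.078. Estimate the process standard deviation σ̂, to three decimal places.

1.159

R̄ = (3.7 + 2.8 + 3.0 + 2.3 + 3.4 + 3.4 + 1.9 + 5.6 + 6.0) / 9 = 3.5667
σ̂ = R̄ / d₂ = 3.5667 / 3.078 = 1.1588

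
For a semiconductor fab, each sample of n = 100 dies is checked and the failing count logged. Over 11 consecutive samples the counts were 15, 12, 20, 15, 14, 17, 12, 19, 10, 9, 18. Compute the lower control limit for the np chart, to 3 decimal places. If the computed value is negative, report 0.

p̄ = Σdᵢ / (k·n) = 161 / (11 × 100) = 0.14636
LCL = np̄ − 3·√(np̄(1−p̄)) = 14.6364 − 3 × 3.5347 = 4.0323

4.032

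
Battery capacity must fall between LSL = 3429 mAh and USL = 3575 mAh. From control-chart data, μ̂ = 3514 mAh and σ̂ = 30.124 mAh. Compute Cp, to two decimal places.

Cp = (USL − LSL) / (6σ̂) = (3575 − 3429) / (6 × 30.124) = 146.0000 / 180.7440 = 0.8078

0.81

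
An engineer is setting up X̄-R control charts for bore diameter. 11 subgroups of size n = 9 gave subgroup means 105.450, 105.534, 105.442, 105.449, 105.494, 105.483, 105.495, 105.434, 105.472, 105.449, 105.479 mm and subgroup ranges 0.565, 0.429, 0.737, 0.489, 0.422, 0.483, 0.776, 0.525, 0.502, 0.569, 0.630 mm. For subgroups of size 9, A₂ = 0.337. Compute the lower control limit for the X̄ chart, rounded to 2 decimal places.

X̄̄ = (105.450 + 105.534 + 105.442 + 105.449 + 105.494 + 105.483 + 105.495 + 105.434 + 105.472 + 105.449 + 105.479) / 11 = 1160.1810 / 11 = 105.4710
R̄ = (0.565 + 0.429 + 0.737 + 0.489 + 0.422 + 0.483 + 0.776 + 0.525 + 0.502 + 0.569 + 0.630) / 11 = 6.1270 / 11 = 0.5570
LCL = X̄̄ − A₂·R̄ = 105.4710 − 0.337 × 0.5570 = 105.2833

105.28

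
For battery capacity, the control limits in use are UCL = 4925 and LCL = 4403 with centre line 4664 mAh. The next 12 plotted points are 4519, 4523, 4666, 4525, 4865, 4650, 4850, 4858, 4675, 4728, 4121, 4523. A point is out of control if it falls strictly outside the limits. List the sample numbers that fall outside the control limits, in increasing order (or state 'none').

Compare each point to [4403, 4925]: sample 11 = 4121 < LCL.

11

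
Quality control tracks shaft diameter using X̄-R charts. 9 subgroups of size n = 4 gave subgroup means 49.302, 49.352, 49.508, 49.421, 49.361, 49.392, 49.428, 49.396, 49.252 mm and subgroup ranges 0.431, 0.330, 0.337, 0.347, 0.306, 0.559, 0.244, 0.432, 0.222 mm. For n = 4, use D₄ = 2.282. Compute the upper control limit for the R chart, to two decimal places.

R̄ = (0.431 + 0.330 + 0.337 + 0.347 + 0.306 + 0.559 + 0.244 + 0.432 + 0.222) / 9 = 3.2080 / 9 = 0.3564
UCL_R = D₄·R̄ = 2.282 × 0.3564 = 0.8134

0.81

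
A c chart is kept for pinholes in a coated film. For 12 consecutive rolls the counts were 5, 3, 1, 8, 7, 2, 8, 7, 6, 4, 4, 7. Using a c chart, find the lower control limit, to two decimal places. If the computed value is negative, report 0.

0.00

c̄ = (5 + 3 + 1 + 8 + 7 + 2 + 8 + 7 + 6 + 4 + 4 + 7) / 12 = 62 / 12 = 5.1667
LCL = c̄ − 3√c̄ = 5.1667 − 3 × 2.2730 = -1.6524 → 0 (cannot be negative)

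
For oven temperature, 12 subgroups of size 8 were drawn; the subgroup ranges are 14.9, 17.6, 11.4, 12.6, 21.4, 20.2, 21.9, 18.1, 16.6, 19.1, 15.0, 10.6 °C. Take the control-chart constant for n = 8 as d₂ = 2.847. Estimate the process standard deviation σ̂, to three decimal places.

R̄ = (14.9 + 17.6 + 11.4 + 12.6 + 21.4 + 20.2 + 21.9 + 18.1 + 16.6 + 19.1 + 15.0 + 10.6) / 12 = 16.6167
σ̂ = R̄ / d₂ = 16.6167 / 2.847 = 5.8366

5.837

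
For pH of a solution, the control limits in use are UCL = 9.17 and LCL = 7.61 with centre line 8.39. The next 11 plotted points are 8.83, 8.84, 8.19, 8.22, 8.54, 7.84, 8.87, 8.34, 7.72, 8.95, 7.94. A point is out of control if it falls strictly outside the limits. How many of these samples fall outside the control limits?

0

All 11 points lie within [7.61, 9.17].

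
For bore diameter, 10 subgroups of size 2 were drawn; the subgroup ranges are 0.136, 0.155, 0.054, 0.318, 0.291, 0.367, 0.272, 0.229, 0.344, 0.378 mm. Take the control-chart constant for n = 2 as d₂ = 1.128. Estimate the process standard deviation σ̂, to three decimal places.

R̄ = (0.136 + 0.155 + 0.054 + 0.318 + 0.291 + 0.367 + 0.272 + 0.229 + 0.344 + 0.378) / 10 = 0.2544
σ̂ = R̄ / d₂ = 0.2544 / 1.128 = 0.2255

0.226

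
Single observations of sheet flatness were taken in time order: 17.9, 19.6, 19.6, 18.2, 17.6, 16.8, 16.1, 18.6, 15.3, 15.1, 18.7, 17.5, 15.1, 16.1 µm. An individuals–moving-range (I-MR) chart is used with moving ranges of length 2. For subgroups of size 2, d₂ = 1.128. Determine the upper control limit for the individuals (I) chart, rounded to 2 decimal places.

21.27

X̄ = (17.9 + 19.6 + 19.6 + 18.2 + 17.6 + 16.8 + 16.1 + 18.6 + 15.3 + 15.1 + 18.7 + 17.5 + 15.1 + 16.1) / 14 = 17.3000
Moving ranges: 1.7, 0.0, 1.4, 0.6, 0.8, 0.7, 2.5, 3.3, 0.2, 3.6, 1.2, 2.4, 1.0; M̄R̄ = 19.4000 / 13 = 1.4923
UCL = X̄ + 3·M̄R̄/d₂ = 17.3000 + 3 × 1.4923 / 1.128 = 21.2689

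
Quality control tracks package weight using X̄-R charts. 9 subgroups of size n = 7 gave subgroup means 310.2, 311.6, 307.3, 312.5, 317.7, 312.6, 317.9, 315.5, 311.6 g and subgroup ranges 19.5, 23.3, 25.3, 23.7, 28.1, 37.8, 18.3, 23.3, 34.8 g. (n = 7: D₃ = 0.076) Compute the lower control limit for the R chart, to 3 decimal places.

1.977

R̄ = (19.5 + 23.3 + 25.3 + 23.7 + 28.1 + 37.8 + 18.3 + 23.3 + 34.8) / 9 = 234.1000 / 9 = 26.0111
LCL_R = D₃·R̄ = 0.076 × 26.0111 = 1.9768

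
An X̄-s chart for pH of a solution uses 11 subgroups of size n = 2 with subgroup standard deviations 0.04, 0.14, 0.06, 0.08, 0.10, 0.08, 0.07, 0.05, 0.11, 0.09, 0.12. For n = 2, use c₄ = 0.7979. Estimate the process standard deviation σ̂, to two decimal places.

0.11

s̄ = (0.04 + 0.14 + 0.06 + 0.08 + 0.10 + 0.08 + 0.07 + 0.05 + 0.11 + 0.09 + 0.12) / 11 = 0.0855
σ̂ = s̄ / c₄ = 0.0855 / 0.7979 = 0.1071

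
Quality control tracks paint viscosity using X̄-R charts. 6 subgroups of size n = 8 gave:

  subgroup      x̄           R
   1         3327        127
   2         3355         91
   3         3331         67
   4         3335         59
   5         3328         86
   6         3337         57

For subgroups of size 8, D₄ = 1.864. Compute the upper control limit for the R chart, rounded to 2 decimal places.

R̄ = (127 + 91 + 67 + 59 + 86 + 57) / 6 = 487.0000 / 6 = 81.1667
UCL_R = D₄·R̄ = 1.864 × 81.1667 = 151.2947

151.29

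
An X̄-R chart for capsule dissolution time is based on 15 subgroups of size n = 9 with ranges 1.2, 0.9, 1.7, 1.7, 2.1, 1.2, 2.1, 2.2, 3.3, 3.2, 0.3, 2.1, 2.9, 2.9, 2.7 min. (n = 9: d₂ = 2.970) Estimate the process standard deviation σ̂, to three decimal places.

0.685

R̄ = (1.2 + 0.9 + 1.7 + 1.7 + 2.1 + 1.2 + 2.1 + 2.2 + 3.3 + 3.2 + 0.3 + 2.1 + 2.9 + 2.9 + 2.7) / 15 = 2.0333
σ̂ = R̄ / d₂ = 2.0333 / 2.970 = 0.6846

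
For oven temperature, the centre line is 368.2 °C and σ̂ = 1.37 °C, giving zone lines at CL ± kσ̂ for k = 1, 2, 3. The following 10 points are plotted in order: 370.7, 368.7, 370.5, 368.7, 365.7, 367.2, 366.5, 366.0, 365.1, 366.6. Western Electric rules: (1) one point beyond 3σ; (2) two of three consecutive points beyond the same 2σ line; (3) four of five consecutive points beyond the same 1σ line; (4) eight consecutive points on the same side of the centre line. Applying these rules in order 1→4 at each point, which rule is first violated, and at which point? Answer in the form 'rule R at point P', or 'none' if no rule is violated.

Zone of each point (C = within 1σ̂, B = 1σ̂–2σ̂, A = 2σ̂–3σ̂, * = beyond 3σ̂; sign = side of CL): 1:+B, 2:+C, 3:+B, 4:+C, 5:-B, 6:-C, 7:-B, 8:-B, 9:-A, 10:-B
Rule 3 (four of five consecutive points beyond the same 1σ limit) is satisfied at point 9.

rule 3 at point 9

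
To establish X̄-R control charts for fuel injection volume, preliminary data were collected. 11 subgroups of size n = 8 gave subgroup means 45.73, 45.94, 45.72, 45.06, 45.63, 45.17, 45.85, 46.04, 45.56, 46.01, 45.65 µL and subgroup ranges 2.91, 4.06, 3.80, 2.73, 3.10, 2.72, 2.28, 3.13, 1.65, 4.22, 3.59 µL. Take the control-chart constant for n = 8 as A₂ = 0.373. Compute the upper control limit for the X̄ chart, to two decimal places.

46.83

X̄̄ = (45.73 + 45.94 + 45.72 + 45.06 + 45.63 + 45.17 + 45.85 + 46.04 + 45.56 + 46.01 + 45.65) / 11 = 502.3600 / 11 = 45.6691
R̄ = (2.91 + 4.06 + 3.80 + 2.73 + 3.10 + 2.72 + 2.28 + 3.13 + 1.65 + 4.22 + 3.59) / 11 = 34.1900 / 11 = 3.1082
UCL = X̄̄ + A₂·R̄ = 45.6691 + 0.373 × 3.1082 = 46.8284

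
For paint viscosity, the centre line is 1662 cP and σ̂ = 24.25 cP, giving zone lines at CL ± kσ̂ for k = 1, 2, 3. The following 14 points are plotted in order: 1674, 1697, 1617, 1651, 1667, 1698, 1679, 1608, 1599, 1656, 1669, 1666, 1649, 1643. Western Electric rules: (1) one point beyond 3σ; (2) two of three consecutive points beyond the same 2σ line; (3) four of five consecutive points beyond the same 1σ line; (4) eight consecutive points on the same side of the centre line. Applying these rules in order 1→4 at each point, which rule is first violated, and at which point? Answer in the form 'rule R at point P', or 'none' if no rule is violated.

Zone of each point (C = within 1σ̂, B = 1σ̂–2σ̂, A = 2σ̂–3σ̂, * = beyond 3σ̂; sign = side of CL): 1:+C, 2:+B, 3:-B, 4:-C, 5:+C, 6:+B, 7:+C, 8:-A, 9:-A, 10:-C, 11:+C, 12:+C, 13:-C, 14:-C
Rule 2 (two of three consecutive points beyond the same 2σ limit) is satisfied at point 9.

rule 2 at point 9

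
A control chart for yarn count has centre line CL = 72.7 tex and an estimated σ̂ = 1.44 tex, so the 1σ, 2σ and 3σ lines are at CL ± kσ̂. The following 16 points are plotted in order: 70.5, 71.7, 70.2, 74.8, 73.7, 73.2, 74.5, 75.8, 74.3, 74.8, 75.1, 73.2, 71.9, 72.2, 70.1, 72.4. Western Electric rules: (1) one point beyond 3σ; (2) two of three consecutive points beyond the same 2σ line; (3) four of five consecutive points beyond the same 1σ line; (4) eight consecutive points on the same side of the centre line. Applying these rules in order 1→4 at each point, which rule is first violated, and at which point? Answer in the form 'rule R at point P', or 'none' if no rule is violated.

rule 3 at point 10

Zone of each point (C = within 1σ̂, B = 1σ̂–2σ̂, A = 2σ̂–3σ̂, * = beyond 3σ̂; sign = side of CL): 1:-B, 2:-C, 3:-B, 4:+B, 5:+C, 6:+C, 7:+B, 8:+A, 9:+B, 10:+B, 11:+B, 12:+C, 13:-C, 14:-C, 15:-B, 16:-C
Rule 3 (four of five consecutive points beyond the same 1σ limit) is satisfied at point 10.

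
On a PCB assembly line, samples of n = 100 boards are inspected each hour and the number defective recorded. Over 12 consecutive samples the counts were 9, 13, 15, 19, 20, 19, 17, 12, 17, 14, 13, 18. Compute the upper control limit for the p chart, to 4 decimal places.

0.2636

p̄ = Σdᵢ / (k·n) = 186 / (12 × 100) = 0.15500
UCL = p̄ + 3·√(p̄(1−p̄)/n) = 0.15500 + 3 × √(0.15500×0.84500/100) = 0.15500 + 3 × 0.03619 = 0.26357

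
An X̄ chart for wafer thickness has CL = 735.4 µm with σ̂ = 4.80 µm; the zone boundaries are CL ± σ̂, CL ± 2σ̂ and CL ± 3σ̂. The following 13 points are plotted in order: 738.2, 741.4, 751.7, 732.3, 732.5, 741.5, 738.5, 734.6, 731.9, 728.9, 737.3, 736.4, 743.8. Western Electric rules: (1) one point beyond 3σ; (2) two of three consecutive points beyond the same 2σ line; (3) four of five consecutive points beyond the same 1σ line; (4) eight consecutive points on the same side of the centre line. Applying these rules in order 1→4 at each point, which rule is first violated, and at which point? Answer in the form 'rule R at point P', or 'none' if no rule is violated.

rule 1 at point 3

Zone of each point (C = within 1σ̂, B = 1σ̂–2σ̂, A = 2σ̂–3σ̂, * = beyond 3σ̂; sign = side of CL): 1:+C, 2:+B, 3:+*, 4:-C, 5:-C, 6:+B, 7:+C, 8:-C, 9:-C, 10:-B, 11:+C, 12:+C, 13:+B
Rule 1 (one point beyond the 3σ limits) is satisfied at point 3.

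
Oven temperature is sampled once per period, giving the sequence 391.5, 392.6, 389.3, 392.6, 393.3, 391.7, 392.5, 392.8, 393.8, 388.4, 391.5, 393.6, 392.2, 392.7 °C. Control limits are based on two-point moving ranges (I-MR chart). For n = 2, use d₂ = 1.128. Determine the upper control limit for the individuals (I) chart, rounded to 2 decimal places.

X̄ = (391.5 + 392.6 + 389.3 + 392.6 + 393.3 + 391.7 + 392.5 + 392.8 + 393.8 + 388.4 + 391.5 + 393.6 + 392.2 + 392.7) / 14 = 392.0357
Moving ranges: 1.1, 3.3, 3.3, 0.7, 1.6, 0.8, 0.3, 1.0, 5.4, 3.1, 2.1, 1.4, 0.5; M̄R̄ = 24.6000 / 13 = 1.8923
UCL = X̄ + 3·M̄R̄/d₂ = 392.0357 + 3 × 1.8923 / 1.128 = 397.0684

397.07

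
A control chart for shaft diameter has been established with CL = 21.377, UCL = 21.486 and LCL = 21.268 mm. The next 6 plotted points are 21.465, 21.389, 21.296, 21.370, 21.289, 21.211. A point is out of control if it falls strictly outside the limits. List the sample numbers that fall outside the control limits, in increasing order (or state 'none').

Compare each point to [21.268, 21.486]: sample 6 = 21.211 < LCL.

6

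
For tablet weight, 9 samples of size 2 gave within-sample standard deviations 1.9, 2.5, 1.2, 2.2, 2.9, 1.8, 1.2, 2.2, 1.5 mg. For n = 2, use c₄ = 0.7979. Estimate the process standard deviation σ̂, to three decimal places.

s̄ = (1.9 + 2.5 + 1.2 + 2.2 + 2.9 + 1.8 + 1.2 + 2.2 + 1.5) / 9 = 1.9333
σ̂ = s̄ / c₄ = 1.9333 / 0.7979 = 2.4230

2.423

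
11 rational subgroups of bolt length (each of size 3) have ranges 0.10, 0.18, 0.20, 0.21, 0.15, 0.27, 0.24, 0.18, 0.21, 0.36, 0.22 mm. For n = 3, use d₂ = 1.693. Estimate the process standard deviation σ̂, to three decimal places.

0.125

R̄ = (0.10 + 0.18 + 0.20 + 0.21 + 0.15 + 0.27 + 0.24 + 0.18 + 0.21 + 0.36 + 0.22) / 11 = 0.2109
σ̂ = R̄ / d₂ = 0.2109 / 1.693 = 0.1246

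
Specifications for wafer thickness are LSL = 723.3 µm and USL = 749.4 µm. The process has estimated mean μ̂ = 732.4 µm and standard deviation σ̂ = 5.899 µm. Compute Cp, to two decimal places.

0.74

Cp = (USL − LSL) / (6σ̂) = (749.4 − 723.3) / (6 × 5.899) = 26.1000 / 35.3940 = 0.7374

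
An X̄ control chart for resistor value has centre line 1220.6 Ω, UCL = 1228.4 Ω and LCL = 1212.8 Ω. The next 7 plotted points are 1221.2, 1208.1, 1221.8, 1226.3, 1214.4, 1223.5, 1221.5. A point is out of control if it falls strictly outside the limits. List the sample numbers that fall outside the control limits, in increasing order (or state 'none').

2

Compare each point to [1212.8, 1228.4]: sample 2 = 1208.1 < LCL.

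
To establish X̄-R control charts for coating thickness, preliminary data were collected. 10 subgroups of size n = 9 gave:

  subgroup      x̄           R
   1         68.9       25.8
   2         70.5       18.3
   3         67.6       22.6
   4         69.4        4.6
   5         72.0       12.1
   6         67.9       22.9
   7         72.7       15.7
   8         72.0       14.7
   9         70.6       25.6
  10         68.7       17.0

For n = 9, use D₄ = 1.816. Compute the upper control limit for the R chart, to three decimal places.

R̄ = (25.8 + 18.3 + 22.6 + 4.6 + 12.1 + 22.9 + 15.7 + 14.7 + 25.6 + 17.0) / 10 = 179.3000 / 10 = 17.9300
UCL_R = D₄·R̄ = 1.816 × 17.9300 = 32.5609

32.561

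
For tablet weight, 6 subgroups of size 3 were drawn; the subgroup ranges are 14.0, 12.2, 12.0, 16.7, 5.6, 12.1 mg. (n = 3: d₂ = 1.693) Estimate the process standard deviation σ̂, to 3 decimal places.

7.147

R̄ = (14.0 + 12.2 + 12.0 + 16.7 + 5.6 + 12.1) / 6 = 12.1000
σ̂ = R̄ / d₂ = 12.1000 / 1.693 = 7.1471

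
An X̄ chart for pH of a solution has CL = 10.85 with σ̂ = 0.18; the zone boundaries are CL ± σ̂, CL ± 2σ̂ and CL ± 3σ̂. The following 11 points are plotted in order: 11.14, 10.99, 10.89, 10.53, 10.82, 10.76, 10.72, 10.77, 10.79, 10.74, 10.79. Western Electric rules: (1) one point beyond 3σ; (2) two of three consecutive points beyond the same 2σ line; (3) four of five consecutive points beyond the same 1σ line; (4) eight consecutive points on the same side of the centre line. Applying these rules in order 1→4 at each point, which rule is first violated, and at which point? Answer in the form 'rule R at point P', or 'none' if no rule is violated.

rule 4 at point 11

Zone of each point (C = within 1σ̂, B = 1σ̂–2σ̂, A = 2σ̂–3σ̂, * = beyond 3σ̂; sign = side of CL): 1:+B, 2:+C, 3:+C, 4:-B, 5:-C, 6:-C, 7:-C, 8:-C, 9:-C, 10:-C, 11:-C
Rule 4 (eight consecutive points on the same side of the centre line) is satisfied at point 11.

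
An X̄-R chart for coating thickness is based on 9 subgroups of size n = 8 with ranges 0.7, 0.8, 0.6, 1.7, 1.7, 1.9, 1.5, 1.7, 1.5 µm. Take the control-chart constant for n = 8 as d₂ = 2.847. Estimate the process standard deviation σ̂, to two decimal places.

R̄ = (0.7 + 0.8 + 0.6 + 1.7 + 1.7 + 1.9 + 1.5 + 1.7 + 1.5) / 9 = 1.3444
σ̂ = R̄ / d₂ = 1.3444 / 2.847 = 0.4722

0.47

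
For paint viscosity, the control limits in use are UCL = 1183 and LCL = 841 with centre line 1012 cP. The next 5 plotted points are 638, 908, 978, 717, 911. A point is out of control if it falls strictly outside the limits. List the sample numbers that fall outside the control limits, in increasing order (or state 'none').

1, 4

Compare each point to [841, 1183]: sample 1 = 638 < LCL; sample 4 = 717 < LCL.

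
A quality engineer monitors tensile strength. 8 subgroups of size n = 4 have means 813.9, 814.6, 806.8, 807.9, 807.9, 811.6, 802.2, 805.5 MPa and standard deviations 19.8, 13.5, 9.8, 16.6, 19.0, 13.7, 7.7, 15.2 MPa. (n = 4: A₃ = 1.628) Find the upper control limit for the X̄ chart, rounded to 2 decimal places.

X̄̄ = (813.9 + 814.6 + 806.8 + 807.9 + 807.9 + 811.6 + 802.2 + 805.5) / 8 = 808.8000
s̄ = (19.8 + 13.5 + 9.8 + 16.6 + 19.0 + 13.7 + 7.7 + 15.2) / 8 = 14.4125
UCL = X̄̄ + A₃·s̄ = 808.8000 + 1.628 × 14.4125 = 832.2635

832.26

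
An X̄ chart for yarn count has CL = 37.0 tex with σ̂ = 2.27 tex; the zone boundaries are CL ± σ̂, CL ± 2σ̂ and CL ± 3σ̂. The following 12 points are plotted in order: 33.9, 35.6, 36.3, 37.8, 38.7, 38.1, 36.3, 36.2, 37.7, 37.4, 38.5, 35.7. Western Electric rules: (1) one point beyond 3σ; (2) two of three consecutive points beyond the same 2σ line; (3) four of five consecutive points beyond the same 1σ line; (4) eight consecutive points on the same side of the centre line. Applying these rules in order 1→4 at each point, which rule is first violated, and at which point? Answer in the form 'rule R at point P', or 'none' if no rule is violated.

none

Zone of each point (C = within 1σ̂, B = 1σ̂–2σ̂, A = 2σ̂–3σ̂, * = beyond 3σ̂; sign = side of CL): 1:-B, 2:-C, 3:-C, 4:+C, 5:+C, 6:+C, 7:-C, 8:-C, 9:+C, 10:+C, 11:+C, 12:-C
No rule fires across all 12 points.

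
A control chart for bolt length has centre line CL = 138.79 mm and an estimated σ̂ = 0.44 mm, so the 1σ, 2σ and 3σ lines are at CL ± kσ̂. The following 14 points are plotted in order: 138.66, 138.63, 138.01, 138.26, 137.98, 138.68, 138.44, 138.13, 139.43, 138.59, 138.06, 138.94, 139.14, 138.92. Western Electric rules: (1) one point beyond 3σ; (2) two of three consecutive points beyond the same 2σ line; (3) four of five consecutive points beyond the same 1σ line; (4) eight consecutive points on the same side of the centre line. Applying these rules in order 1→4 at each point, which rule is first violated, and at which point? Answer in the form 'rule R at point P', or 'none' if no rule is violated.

rule 4 at point 8

Zone of each point (C = within 1σ̂, B = 1σ̂–2σ̂, A = 2σ̂–3σ̂, * = beyond 3σ̂; sign = side of CL): 1:-C, 2:-C, 3:-B, 4:-B, 5:-B, 6:-C, 7:-C, 8:-B, 9:+B, 10:-C, 11:-B, 12:+C, 13:+C, 14:+C
Rule 4 (eight consecutive points on the same side of the centre line) is satisfied at point 8.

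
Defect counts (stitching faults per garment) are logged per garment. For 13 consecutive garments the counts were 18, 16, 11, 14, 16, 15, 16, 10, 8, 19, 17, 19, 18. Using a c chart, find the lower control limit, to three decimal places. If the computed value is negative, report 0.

3.475

c̄ = (18 + 16 + 11 + 14 + 16 + 15 + 16 + 10 + 8 + 19 + 17 + 19 + 18) / 13 = 197 / 13 = 15.1538
LCL = c̄ − 3√c̄ = 15.1538 − 3 × 3.8928 = 3.4755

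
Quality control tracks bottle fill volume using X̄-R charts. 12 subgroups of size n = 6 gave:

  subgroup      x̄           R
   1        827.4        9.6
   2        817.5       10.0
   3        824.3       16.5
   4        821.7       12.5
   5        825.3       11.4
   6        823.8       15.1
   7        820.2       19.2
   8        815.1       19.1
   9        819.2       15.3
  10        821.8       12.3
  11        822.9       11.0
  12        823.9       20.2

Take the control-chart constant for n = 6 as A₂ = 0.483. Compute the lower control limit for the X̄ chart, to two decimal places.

814.99

X̄̄ = (827.4 + 817.5 + 824.3 + 821.7 + 825.3 + 823.8 + 820.2 + 815.1 + 819.2 + 821.8 + 822.9 + 823.9) / 12 = 9863.1000 / 12 = 821.9250
R̄ = (9.6 + 10.0 + 16.5 + 12.5 + 11.4 + 15.1 + 19.2 + 19.1 + 15.3 + 12.3 + 11.0 + 20.2) / 12 = 172.2000 / 12 = 14.3500
LCL = X̄̄ − A₂·R̄ = 821.9250 − 0.483 × 14.3500 = 814.9940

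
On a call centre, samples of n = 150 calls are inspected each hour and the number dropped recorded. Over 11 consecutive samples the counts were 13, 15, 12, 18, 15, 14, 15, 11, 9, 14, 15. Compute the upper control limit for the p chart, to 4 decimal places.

0.1621

p̄ = Σdᵢ / (k·n) = 151 / (11 × 150) = 0.09152
UCL = p̄ + 3·√(p̄(1−p̄)/n) = 0.09152 + 3 × √(0.09152×0.90848/150) = 0.09152 + 3 × 0.02354 = 0.16214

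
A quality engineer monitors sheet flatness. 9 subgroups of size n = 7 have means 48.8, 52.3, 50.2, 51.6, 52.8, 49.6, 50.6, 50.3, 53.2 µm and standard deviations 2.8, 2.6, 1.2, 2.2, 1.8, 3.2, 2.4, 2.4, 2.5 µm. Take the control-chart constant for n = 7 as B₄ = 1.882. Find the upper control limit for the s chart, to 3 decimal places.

4.412

s̄ = (2.8 + 2.6 + 1.2 + 2.2 + 1.8 + 3.2 + 2.4 + 2.4 + 2.5) / 9 = 2.3444
UCL_s = B₄·s̄ = 1.882 × 2.3444 = 4.4122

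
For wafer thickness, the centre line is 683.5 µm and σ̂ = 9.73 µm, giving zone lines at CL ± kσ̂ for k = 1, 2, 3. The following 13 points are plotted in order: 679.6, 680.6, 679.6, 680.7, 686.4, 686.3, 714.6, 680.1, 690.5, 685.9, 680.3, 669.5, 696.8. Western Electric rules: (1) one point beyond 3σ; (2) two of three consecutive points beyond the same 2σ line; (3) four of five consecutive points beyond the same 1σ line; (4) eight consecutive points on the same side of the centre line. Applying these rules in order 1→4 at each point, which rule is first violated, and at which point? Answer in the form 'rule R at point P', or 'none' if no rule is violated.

Zone of each point (C = within 1σ̂, B = 1σ̂–2σ̂, A = 2σ̂–3σ̂, * = beyond 3σ̂; sign = side of CL): 1:-C, 2:-C, 3:-C, 4:-C, 5:+C, 6:+C, 7:+*, 8:-C, 9:+C, 10:+C, 11:-C, 12:-B, 13:+B
Rule 1 (one point beyond the 3σ limits) is satisfied at point 7.

rule 1 at point 7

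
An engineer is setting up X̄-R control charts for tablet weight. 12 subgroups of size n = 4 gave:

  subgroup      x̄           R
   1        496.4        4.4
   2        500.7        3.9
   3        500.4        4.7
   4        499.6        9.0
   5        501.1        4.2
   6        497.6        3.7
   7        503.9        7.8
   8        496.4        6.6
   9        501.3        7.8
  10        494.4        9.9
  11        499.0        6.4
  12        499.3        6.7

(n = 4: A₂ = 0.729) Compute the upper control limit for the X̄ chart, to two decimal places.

503.74

X̄̄ = (496.4 + 500.7 + 500.4 + 499.6 + 501.1 + 497.6 + 503.9 + 496.4 + 501.3 + 494.4 + 499.0 + 499.3) / 12 = 5990.1000 / 12 = 499.1750
R̄ = (4.4 + 3.9 + 4.7 + 9.0 + 4.2 + 3.7 + 7.8 + 6.6 + 7.8 + 9.9 + 6.4 + 6.7) / 12 = 75.1000 / 12 = 6.2583
UCL = X̄̄ + A₂·R̄ = 499.1750 + 0.729 × 6.2583 = 503.7373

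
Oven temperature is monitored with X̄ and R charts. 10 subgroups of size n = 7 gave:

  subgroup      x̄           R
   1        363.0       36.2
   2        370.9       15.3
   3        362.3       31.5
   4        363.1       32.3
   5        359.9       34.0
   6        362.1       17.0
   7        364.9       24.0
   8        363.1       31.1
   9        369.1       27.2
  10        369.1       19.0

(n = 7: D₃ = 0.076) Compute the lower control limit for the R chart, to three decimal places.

R̄ = (36.2 + 15.3 + 31.5 + 32.3 + 34.0 + 17.0 + 24.0 + 31.1 + 27.2 + 19.0) / 10 = 267.6000 / 10 = 26.7600
LCL_R = D₃·R̄ = 0.076 × 26.7600 = 2.0338

2.034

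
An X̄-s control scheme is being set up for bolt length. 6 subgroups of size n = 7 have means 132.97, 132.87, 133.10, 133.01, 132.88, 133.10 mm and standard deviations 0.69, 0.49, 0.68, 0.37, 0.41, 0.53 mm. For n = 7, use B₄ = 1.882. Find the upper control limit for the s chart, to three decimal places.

0.994

s̄ = (0.69 + 0.49 + 0.68 + 0.37 + 0.41 + 0.53) / 6 = 0.5283
UCL_s = B₄·s̄ = 1.882 × 0.5283 = 0.9943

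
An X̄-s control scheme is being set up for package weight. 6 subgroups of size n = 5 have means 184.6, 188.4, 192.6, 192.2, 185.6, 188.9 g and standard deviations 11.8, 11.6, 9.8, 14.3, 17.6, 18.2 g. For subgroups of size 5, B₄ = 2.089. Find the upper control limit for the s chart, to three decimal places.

s̄ = (11.8 + 11.6 + 9.8 + 14.3 + 17.6 + 18.2) / 6 = 13.8833
UCL_s = B₄·s̄ = 2.089 × 13.8833 = 29.0023

29.002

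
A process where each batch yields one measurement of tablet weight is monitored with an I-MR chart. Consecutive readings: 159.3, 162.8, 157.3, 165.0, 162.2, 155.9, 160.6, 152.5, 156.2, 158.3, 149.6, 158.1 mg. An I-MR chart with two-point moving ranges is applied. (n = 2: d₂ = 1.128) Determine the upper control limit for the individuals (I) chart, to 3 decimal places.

173.044

X̄ = (159.3 + 162.8 + 157.3 + 165.0 + 162.2 + 155.9 + 160.6 + 152.5 + 156.2 + 158.3 + 149.6 + 158.1) / 12 = 158.1500
Moving ranges: 3.5, 5.5, 7.7, 2.8, 6.3, 4.7, 8.1, 3.7, 2.1, 8.7, 8.5; M̄R̄ = 61.6000 / 11 = 5.6000
UCL = X̄ + 3·M̄R̄/d₂ = 158.1500 + 3 × 5.6000 / 1.128 = 173.0436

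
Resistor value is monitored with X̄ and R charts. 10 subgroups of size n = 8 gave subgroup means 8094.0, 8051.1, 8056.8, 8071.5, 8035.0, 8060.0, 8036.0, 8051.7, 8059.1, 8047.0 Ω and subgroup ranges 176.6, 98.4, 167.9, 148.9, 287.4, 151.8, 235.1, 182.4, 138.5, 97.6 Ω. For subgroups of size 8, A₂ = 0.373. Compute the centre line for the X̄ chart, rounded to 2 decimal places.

X̄̄ = (8094.0 + 8051.1 + 8056.8 + 8071.5 + 8035.0 + 8060.0 + 8036.0 + 8051.7 + 8059.1 + 8047.0) / 10 = 80562.2000 / 10 = 8056.2200
CL = X̄̄ = 8056.2200

8056.22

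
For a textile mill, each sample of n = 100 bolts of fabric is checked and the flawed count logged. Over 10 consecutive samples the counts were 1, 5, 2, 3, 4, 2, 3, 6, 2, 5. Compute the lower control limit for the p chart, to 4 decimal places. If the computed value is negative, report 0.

0.0000

p̄ = Σdᵢ / (k·n) = 33 / (10 × 100) = 0.03300
LCL = p̄ − 3·√(p̄(1−p̄)/n) = 0.03300 − 3 × 0.01786 = -0.02059 → 0 (negative, so LCL = 0)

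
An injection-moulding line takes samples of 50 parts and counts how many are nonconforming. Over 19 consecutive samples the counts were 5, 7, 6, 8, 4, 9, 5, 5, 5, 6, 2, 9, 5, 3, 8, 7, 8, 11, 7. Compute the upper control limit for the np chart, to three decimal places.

13.363

p̄ = Σdᵢ / (k·n) = 120 / (19 × 50) = 0.12632
UCL = np̄ + 3·√(np̄(1−p̄)) = 6.3158 + 3 × √(6.3158×0.87368) = 6.3158 + 3 × 2.3490 = 13.3629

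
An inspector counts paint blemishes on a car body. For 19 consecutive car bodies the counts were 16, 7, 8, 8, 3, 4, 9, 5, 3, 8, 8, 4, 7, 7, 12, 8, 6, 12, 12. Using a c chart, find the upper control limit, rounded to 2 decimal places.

c̄ = (16 + 7 + 8 + 8 + 3 + 4 + 9 + 5 + 3 + 8 + 8 + 4 + 7 + 7 + 12 + 8 + 6 + 12 + 12) / 19 = 147 / 19 = 7.7368
UCL = c̄ + 3√c̄ = 7.7368 + 3 × √7.7368 = 7.7368 + 3 × 2.7815 = 16.0814

16.08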